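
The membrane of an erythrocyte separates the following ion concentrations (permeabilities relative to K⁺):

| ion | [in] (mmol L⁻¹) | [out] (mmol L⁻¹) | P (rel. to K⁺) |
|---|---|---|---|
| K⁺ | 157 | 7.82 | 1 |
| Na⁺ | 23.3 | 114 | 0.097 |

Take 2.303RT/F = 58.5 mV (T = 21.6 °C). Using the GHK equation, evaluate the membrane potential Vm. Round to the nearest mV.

Vm = 58.5 · log₁₀[(Σ P·[cation]ₒ + Σ P·[anion]ᵢ) / (Σ P·[cation]ᵢ + Σ P·[anion]ₒ)]
Numerator = 1×7.82 + 0.097×114 = 18.88
Denominator = 1×157 + 0.097×23.3 = 159.3
Vm = 58.5 · log₁₀(0.11854) = 58.5 × (-0.9262) = -54.18 mV

-54 mV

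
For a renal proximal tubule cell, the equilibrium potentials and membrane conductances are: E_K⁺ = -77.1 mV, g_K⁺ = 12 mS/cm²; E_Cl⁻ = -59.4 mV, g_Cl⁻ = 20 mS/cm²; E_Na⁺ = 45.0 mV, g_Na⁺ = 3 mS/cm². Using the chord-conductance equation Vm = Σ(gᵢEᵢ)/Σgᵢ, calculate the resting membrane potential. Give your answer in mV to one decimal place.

Σ gᵢEᵢ = 12·(-77.1) + 20·(-59.4) + 3·(45.0) = -1978.20
Σ gᵢ = 12 + 20 + 3 = 35
Vm = -1978.20 / 35 = -56.52 mV

-56.5 mV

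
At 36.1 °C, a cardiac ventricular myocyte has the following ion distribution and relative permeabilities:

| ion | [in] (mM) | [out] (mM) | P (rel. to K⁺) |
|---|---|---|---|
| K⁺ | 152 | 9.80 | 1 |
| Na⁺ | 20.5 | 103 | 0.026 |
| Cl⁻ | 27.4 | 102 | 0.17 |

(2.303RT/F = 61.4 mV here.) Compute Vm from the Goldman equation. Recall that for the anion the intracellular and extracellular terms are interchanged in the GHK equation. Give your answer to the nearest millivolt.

Vm = 61.4 · log₁₀[(Σ P·[cation]ₒ + Σ P·[anion]ᵢ) / (Σ P·[cation]ᵢ + Σ P·[anion]ₒ)]
Numerator = 1×9.80 + 0.026×103 + 0.17×27.4 = 17.14
Denominator = 1×152 + 0.026×20.5 + 0.17×102 = 169.9
Vm = 61.4 · log₁₀(0.10088) = 61.4 × (-0.9962) = -61.17 mV

-61 mV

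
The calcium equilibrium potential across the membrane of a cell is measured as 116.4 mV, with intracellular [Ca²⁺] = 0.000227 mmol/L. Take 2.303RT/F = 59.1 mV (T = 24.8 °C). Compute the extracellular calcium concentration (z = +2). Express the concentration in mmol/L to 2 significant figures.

2.0 mmol/L

Nernst: E = (59.1/2) · log₁₀([out]/[in]), so log₁₀([out]/[in]) = 116.4 × 2 / 59.1 = 3.9391.
[out]/[in] = 10^(3.9391) = 8691.
[out] = 8691 × 0.000227 = 1.973 mmol/L.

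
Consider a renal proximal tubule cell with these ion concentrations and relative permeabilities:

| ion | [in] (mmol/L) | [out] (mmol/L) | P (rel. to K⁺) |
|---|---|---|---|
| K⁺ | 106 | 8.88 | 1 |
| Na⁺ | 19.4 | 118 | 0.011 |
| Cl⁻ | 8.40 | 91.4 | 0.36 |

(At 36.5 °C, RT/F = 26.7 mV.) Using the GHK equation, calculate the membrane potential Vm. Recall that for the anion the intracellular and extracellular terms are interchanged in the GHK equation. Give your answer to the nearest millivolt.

Vm = 26.7 · ln[(Σ P·[cation]ₒ + Σ P·[anion]ᵢ) / (Σ P·[cation]ᵢ + Σ P·[anion]ₒ)]
Numerator = 1×8.88 + 0.011×118 + 0.36×8.40 = 13.2
Denominator = 1×106 + 0.011×19.4 + 0.36×91.4 = 139.1
Vm = 26.7 · ln(0.094898) = 26.7 × (-2.3549) = -62.88 mV

-63 mV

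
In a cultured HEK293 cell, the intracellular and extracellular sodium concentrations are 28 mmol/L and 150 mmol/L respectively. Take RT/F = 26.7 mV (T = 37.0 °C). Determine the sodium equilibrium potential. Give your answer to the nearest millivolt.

45 mV

E = (26.7/z) · ln([Na⁺]_out/[Na⁺]_in) with z = +1.
= (26.7/1) · ln(150/28) = 26.70 · ln(5.357)
= 26.70 · (1.6784) = 44.81 mV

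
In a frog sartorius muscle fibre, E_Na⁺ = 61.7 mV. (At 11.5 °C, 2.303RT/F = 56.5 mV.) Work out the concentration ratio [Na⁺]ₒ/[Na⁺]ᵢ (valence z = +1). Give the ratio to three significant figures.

log₁₀([out]/[in]) = E·z/(56.5) = 61.7 × 1 / 56.5 = 1.0920
[out]/[in] = 10^(1.0920) = 12.36

12.4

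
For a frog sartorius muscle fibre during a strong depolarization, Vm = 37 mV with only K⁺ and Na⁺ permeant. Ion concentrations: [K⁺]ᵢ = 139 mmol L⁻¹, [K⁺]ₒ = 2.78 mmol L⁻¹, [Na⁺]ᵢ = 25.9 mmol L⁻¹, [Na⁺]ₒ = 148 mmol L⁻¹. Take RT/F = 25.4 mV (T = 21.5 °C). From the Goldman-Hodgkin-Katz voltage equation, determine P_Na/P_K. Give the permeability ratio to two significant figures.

16

Let α = P_Na/P_K. GHK: Vm = 25.4·ln[(Kₒ + α·Naₒ)/(Kᵢ + α·Naᵢ)].
e^(Vm/25.4) = e^(37.0/25.4) = 4.2917
So 4.2917·(Kᵢ + α·Naᵢ) = Kₒ + α·Naₒ → α = (4.2917·139.0 − 2.78) / (148.0 − 4.2917·25.9)
α = (596.6 − 2.78) / (148.0 − 111.2) = 593.8/36.84 = 16.12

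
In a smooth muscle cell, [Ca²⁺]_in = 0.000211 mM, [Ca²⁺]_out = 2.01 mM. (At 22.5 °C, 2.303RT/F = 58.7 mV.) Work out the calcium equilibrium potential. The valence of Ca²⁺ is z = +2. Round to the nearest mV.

117 mV

E = (58.7/z) · log₁₀([Ca²⁺]_out/[Ca²⁺]_in) with z = +2.
= (58.7/2) · log₁₀(2.01/0.000211) = 29.35 · log₁₀(9526)
= 29.35 · (3.9789) = 116.78 mV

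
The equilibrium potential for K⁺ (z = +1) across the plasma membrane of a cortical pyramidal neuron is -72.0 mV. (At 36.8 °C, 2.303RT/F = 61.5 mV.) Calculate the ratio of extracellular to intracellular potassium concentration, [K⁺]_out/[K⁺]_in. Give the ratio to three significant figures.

0.0675

log₁₀([out]/[in]) = E·z/(61.5) = -72.0 × 1 / 61.5 = -1.1707
[out]/[in] = 10^(-1.1707) = 0.06749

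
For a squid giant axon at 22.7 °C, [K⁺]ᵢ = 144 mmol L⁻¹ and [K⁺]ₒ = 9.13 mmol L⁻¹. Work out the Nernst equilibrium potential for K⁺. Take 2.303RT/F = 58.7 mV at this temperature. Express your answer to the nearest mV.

-70 mV

E = (58.7/z) · log₁₀([K⁺]_out/[K⁺]_in) with z = +1.
= (58.7/1) · log₁₀(9.13/144) = 58.70 · log₁₀(0.0634)
= 58.70 · (-1.1979) = -70.32 mV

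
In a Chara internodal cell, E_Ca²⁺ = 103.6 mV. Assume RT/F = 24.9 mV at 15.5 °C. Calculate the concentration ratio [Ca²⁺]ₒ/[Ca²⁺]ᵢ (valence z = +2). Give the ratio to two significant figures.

ln([out]/[in]) = E·z/(24.9) = 103.6 × 2 / 24.9 = 8.3213
[out]/[in] = e^(8.3213) = 4110

4100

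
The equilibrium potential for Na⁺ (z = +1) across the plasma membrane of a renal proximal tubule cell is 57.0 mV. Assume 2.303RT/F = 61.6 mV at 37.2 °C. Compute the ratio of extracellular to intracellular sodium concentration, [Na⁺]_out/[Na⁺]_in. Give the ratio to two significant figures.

8.4

log₁₀([out]/[in]) = E·z/(61.6) = 57.0 × 1 / 61.6 = 0.9253
[out]/[in] = 10^(0.9253) = 8.42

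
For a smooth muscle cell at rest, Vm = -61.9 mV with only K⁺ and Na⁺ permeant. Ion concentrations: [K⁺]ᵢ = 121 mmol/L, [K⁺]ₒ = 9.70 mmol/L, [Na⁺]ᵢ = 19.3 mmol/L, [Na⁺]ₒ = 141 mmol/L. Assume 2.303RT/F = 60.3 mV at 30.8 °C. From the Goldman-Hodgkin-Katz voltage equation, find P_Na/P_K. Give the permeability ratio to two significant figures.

0.012

Let α = P_Na/P_K. GHK: Vm = 60.3·log₁₀[(Kₒ + α·Naₒ)/(Kᵢ + α·Naᵢ)].
10^(Vm/60.3) = 10^(-61.9/60.3) = 0.094073
So 0.094073·(Kᵢ + α·Naᵢ) = Kₒ + α·Naₒ → α = (0.094073·121.0 − 9.7) / (141.0 − 0.094073·19.3)
α = (11.38 − 9.7) / (141.0 − 1.816) = 1.683/139.2 = 0.01209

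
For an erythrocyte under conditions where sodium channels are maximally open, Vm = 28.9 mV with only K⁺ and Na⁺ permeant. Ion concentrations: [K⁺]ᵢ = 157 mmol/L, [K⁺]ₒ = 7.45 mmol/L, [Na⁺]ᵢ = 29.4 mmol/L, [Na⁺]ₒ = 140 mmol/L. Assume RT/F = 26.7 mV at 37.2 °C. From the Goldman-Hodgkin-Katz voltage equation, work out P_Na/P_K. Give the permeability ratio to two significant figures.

Let α = P_Na/P_K. GHK: Vm = 26.7·ln[(Kₒ + α·Naₒ)/(Kᵢ + α·Naᵢ)].
e^(Vm/26.7) = e^(28.9/26.7) = 2.9517
So 2.9517·(Kᵢ + α·Naᵢ) = Kₒ + α·Naₒ → α = (2.9517·157.0 − 7.45) / (140.0 − 2.9517·29.4)
α = (463.4 − 7.45) / (140.0 − 86.78) = 456/53.22 = 8.568

8.6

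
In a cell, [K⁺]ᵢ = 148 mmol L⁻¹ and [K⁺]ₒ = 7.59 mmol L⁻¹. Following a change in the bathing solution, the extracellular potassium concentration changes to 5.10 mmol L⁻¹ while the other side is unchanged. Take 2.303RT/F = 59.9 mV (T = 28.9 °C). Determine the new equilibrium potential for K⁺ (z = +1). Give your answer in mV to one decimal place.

-87.6 mV

After the shift: [K⁺]_out = 5.10, [K⁺]_in = 148 mmol L⁻¹.
E_new = (59.9/1)·log₁₀(5.10/148) = 59.90 · (-1.4627) = -87.62 mV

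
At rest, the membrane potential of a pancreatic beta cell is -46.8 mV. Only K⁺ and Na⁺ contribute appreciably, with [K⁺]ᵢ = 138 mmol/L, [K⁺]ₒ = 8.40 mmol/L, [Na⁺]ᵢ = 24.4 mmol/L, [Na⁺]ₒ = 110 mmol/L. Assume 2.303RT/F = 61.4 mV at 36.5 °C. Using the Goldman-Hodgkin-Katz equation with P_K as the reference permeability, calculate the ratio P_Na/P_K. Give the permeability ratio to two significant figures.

0.15

Let α = P_Na/P_K. GHK: Vm = 61.4·log₁₀[(Kₒ + α·Naₒ)/(Kᵢ + α·Naᵢ)].
10^(Vm/61.4) = 10^(-46.8/61.4) = 0.1729
So 0.1729·(Kᵢ + α·Naᵢ) = Kₒ + α·Naₒ → α = (0.1729·138.0 − 8.4) / (110.0 − 0.1729·24.4)
α = (23.86 − 8.4) / (110.0 − 4.219) = 15.46/105.8 = 0.1461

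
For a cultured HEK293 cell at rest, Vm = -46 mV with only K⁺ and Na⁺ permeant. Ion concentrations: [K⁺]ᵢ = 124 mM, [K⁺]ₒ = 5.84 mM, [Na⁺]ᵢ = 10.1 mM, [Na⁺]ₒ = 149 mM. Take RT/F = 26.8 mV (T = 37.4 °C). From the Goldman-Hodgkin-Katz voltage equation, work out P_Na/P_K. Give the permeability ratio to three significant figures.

Let α = P_Na/P_K. GHK: Vm = 26.8·ln[(Kₒ + α·Naₒ)/(Kᵢ + α·Naᵢ)].
e^(Vm/26.8) = e^(-46.0/26.8) = 0.17971
So 0.17971·(Kᵢ + α·Naᵢ) = Kₒ + α·Naₒ → α = (0.17971·124.0 − 5.84) / (149.0 − 0.17971·10.1)
α = (22.28 − 5.84) / (149.0 − 1.815) = 16.44/147.2 = 0.1117

0.112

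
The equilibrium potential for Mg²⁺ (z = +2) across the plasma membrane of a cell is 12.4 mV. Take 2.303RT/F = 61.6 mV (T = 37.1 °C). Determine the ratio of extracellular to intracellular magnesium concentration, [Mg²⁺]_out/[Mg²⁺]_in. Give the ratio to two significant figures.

log₁₀([out]/[in]) = E·z/(61.6) = 12.4 × 2 / 61.6 = 0.4026
[out]/[in] = 10^(0.4026) = 2.527

2.5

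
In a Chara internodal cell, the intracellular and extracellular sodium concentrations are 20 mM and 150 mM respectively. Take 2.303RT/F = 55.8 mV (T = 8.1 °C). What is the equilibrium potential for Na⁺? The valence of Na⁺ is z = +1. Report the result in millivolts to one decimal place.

48.8 mV

E = (55.8/z) · log₁₀([Na⁺]_out/[Na⁺]_in) with z = +1.
= (55.8/1) · log₁₀(150/20) = 55.80 · log₁₀(7.5)
= 55.80 · (0.8751) = 48.83 mV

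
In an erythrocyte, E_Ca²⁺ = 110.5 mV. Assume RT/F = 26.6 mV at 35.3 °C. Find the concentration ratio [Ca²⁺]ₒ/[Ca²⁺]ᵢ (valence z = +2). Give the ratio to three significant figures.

4060

ln([out]/[in]) = E·z/(26.6) = 110.5 × 2 / 26.6 = 8.3083
[out]/[in] = e^(8.3083) = 4057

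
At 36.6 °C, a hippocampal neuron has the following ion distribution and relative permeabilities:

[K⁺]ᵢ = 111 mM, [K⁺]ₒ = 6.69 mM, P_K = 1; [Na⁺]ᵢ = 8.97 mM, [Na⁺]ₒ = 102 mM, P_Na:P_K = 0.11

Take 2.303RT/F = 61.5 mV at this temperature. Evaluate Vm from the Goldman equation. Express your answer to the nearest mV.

Vm = 61.5 · log₁₀[(Σ P·[cation]ₒ + Σ P·[anion]ᵢ) / (Σ P·[cation]ᵢ + Σ P·[anion]ₒ)]
Numerator = 1×6.69 + 0.11×102 = 17.91
Denominator = 1×111 + 0.11×8.97 = 112
Vm = 61.5 · log₁₀(0.15993) = 61.5 × (-0.7961) = -48.96 mV

-49 mV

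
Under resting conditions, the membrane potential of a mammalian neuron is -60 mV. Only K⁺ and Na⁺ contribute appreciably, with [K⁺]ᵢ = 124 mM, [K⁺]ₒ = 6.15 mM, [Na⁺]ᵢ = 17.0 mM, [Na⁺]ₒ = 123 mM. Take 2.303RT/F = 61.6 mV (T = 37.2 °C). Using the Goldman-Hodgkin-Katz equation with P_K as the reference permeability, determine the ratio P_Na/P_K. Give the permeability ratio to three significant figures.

Let α = P_Na/P_K. GHK: Vm = 61.6·log₁₀[(Kₒ + α·Naₒ)/(Kᵢ + α·Naᵢ)].
10^(Vm/61.6) = 10^(-60.0/61.6) = 0.10616
So 0.10616·(Kᵢ + α·Naᵢ) = Kₒ + α·Naₒ → α = (0.10616·124.0 − 6.15) / (123.0 − 0.10616·17.0)
α = (13.16 − 6.15) / (123.0 − 1.805) = 7.014/121.2 = 0.05788

0.0579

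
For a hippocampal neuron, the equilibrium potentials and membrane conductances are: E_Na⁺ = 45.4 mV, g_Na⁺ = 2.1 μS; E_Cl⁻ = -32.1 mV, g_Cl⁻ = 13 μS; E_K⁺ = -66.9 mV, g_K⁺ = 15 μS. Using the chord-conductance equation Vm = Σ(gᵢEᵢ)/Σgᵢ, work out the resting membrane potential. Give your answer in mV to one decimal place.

Σ gᵢEᵢ = 2.1·(45.4) + 13·(-32.1) + 15·(-66.9) = -1325.46
Σ gᵢ = 2.1 + 13 + 15 = 30.1
Vm = -1325.46 / 30.1 = -44.04 mV

-44.0 mV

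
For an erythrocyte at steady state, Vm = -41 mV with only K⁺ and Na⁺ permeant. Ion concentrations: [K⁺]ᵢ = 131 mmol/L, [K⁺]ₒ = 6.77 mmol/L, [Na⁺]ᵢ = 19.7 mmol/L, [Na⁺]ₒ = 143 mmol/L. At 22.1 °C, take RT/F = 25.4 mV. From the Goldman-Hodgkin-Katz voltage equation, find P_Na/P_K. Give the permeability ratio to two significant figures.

0.14

Let α = P_Na/P_K. GHK: Vm = 25.4·ln[(Kₒ + α·Naₒ)/(Kᵢ + α·Naᵢ)].
e^(Vm/25.4) = e^(-41.0/25.4) = 0.19906
So 0.19906·(Kᵢ + α·Naᵢ) = Kₒ + α·Naₒ → α = (0.19906·131.0 − 6.77) / (143.0 − 0.19906·19.7)
α = (26.08 − 6.77) / (143.0 − 3.921) = 19.31/139.1 = 0.1388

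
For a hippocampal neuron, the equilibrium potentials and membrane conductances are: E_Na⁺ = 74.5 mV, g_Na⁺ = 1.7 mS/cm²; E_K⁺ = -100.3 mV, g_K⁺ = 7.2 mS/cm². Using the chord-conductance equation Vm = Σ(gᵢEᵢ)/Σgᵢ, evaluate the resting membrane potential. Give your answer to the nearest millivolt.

Σ gᵢEᵢ = 1.7·(74.5) + 7.2·(-100.3) = -595.51
Σ gᵢ = 1.7 + 7.2 = 8.9
Vm = -595.51 / 8.9 = -66.91 mV

-67 mV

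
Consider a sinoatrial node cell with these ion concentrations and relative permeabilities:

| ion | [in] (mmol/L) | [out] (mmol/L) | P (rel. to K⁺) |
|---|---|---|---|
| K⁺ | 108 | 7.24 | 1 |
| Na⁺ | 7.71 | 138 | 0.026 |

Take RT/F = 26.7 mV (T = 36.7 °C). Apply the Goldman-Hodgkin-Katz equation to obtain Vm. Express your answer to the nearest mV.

Vm = 26.7 · ln[(Σ P·[cation]ₒ + Σ P·[anion]ᵢ) / (Σ P·[cation]ᵢ + Σ P·[anion]ₒ)]
Numerator = 1×7.24 + 0.026×138 = 10.83
Denominator = 1×108 + 0.026×7.71 = 108.2
Vm = 26.7 · ln(0.10007) = 26.7 × (-2.3019) = -61.46 mV

-61 mV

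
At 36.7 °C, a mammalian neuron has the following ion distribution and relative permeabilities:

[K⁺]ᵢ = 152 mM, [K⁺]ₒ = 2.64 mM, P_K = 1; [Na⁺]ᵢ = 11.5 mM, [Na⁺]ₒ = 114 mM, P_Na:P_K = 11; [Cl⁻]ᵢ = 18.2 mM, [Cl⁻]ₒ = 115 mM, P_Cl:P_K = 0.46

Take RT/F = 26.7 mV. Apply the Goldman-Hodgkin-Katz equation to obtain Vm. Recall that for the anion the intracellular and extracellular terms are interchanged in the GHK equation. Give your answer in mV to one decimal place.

35.8 mV

Vm = 26.7 · ln[(Σ P·[cation]ₒ + Σ P·[anion]ᵢ) / (Σ P·[cation]ᵢ + Σ P·[anion]ₒ)]
Numerator = 1×2.64 + 11×114 + 0.46×18.2 = 1265
Denominator = 1×152 + 11×11.5 + 0.46×115 = 331.4
Vm = 26.7 · ln(3.8172) = 26.7 × (1.3395) = 35.76 mV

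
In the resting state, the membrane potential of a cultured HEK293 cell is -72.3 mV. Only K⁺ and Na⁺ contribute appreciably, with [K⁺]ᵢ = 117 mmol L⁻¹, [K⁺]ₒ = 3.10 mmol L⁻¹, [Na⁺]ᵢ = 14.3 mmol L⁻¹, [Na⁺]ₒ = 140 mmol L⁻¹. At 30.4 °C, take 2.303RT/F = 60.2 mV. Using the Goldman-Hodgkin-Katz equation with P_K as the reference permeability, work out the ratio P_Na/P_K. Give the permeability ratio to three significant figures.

0.0307

Let α = P_Na/P_K. GHK: Vm = 60.2·log₁₀[(Kₒ + α·Naₒ)/(Kᵢ + α·Naᵢ)].
10^(Vm/60.2) = 10^(-72.3/60.2) = 0.062951
So 0.062951·(Kᵢ + α·Naᵢ) = Kₒ + α·Naₒ → α = (0.062951·117.0 − 3.1) / (140.0 − 0.062951·14.3)
α = (7.365 − 3.1) / (140.0 − 0.9002) = 4.265/139.1 = 0.03066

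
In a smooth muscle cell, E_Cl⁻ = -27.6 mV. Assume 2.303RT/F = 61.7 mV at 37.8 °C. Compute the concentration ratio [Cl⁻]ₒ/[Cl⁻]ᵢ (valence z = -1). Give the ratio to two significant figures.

log₁₀([out]/[in]) = E·z/(61.7) = -27.6 × -1 / 61.7 = 0.4473
[out]/[in] = 10^(0.4473) = 2.801

2.8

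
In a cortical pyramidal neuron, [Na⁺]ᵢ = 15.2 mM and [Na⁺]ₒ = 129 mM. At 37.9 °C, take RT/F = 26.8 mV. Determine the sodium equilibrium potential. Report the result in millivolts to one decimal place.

E = (26.8/z) · ln([Na⁺]_out/[Na⁺]_in) with z = +1.
= (26.8/1) · ln(129/15.2) = 26.80 · ln(8.487)
= 26.80 · (2.1385) = 57.31 mV

57.3 mV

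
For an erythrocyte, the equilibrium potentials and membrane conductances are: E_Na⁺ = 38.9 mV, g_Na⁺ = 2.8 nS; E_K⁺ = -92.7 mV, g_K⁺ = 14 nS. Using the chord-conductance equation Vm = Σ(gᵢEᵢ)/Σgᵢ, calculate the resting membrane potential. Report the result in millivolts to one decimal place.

Σ gᵢEᵢ = 2.8·(38.9) + 14·(-92.7) = -1188.88
Σ gᵢ = 2.8 + 14 = 16.8
Vm = -1188.88 / 16.8 = -70.77 mV

-70.8 mV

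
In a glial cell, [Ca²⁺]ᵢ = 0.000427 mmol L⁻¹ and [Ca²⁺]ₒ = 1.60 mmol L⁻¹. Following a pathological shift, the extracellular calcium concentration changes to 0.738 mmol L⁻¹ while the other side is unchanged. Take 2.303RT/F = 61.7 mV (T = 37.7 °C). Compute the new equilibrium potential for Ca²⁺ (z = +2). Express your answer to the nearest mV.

100 mV

After the shift: [Ca²⁺]_out = 0.738, [Ca²⁺]_in = 0.000427 mmol L⁻¹.
E_new = (61.7/2)·log₁₀(0.738/0.000427) = 30.85 · (3.2376) = 99.88 mV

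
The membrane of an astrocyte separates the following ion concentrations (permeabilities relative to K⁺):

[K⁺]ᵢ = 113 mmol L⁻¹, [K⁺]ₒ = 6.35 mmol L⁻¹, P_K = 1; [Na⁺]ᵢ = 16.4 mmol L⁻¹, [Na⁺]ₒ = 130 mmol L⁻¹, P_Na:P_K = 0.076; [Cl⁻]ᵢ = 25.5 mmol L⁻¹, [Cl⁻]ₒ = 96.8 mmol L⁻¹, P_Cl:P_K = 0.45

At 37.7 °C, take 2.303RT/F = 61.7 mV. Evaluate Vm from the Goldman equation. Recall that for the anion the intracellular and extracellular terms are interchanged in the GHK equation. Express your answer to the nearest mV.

-47 mV

Vm = 61.7 · log₁₀[(Σ P·[cation]ₒ + Σ P·[anion]ᵢ) / (Σ P·[cation]ᵢ + Σ P·[anion]ₒ)]
Numerator = 1×6.35 + 0.076×130 + 0.45×25.5 = 27.7
Denominator = 1×113 + 0.076×16.4 + 0.45×96.8 = 157.8
Vm = 61.7 · log₁₀(0.17556) = 61.7 × (-0.7556) = -46.62 mV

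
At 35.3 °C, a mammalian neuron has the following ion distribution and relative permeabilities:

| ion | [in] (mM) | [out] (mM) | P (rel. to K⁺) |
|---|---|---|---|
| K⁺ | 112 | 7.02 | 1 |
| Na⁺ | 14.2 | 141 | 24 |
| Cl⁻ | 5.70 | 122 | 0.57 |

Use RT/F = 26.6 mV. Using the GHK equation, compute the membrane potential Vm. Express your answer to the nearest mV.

50 mV

Vm = 26.6 · ln[(Σ P·[cation]ₒ + Σ P·[anion]ᵢ) / (Σ P·[cation]ᵢ + Σ P·[anion]ₒ)]
Numerator = 1×7.02 + 24×141 + 0.57×5.70 = 3394
Denominator = 1×112 + 24×14.2 + 0.57×122 = 522.3
Vm = 26.6 · ln(6.4982) = 26.6 × (1.8715) = 49.78 mV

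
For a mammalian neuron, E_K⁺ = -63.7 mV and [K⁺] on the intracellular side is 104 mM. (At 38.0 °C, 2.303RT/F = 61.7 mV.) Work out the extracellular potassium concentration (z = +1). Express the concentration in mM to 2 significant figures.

9.7 mM

Nernst: E = (61.7/1) · log₁₀([out]/[in]), so log₁₀([out]/[in]) = -63.7 × 1 / 61.7 = -1.0324.
[out]/[in] = 10^(-1.0324) = 0.09281.
[out] = 0.09281 × 104 = 9.652 mM.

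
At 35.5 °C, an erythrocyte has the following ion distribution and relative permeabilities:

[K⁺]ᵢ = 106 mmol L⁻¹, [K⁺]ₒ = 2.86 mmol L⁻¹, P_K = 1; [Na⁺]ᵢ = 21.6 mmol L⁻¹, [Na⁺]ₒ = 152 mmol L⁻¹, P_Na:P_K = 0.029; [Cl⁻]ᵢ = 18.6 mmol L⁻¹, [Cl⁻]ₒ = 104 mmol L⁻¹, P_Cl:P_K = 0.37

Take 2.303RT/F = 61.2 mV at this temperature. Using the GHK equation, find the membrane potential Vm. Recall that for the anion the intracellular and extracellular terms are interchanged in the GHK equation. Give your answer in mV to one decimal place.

Vm = 61.2 · log₁₀[(Σ P·[cation]ₒ + Σ P·[anion]ᵢ) / (Σ P·[cation]ᵢ + Σ P·[anion]ₒ)]
Numerator = 1×2.86 + 0.029×152 + 0.37×18.6 = 14.15
Denominator = 1×106 + 0.029×21.6 + 0.37×104 = 145.1
Vm = 61.2 · log₁₀(0.097515) = 61.2 × (-1.0109) = -61.87 mV

-61.9 mV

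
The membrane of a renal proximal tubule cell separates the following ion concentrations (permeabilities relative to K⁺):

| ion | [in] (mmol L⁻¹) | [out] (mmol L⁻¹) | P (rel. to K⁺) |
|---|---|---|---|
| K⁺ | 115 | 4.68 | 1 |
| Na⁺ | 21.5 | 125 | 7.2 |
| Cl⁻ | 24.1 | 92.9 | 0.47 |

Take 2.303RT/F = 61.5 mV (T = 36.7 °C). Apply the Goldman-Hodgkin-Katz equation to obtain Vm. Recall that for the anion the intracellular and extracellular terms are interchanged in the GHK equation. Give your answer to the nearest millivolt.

Vm = 61.5 · log₁₀[(Σ P·[cation]ₒ + Σ P·[anion]ᵢ) / (Σ P·[cation]ᵢ + Σ P·[anion]ₒ)]
Numerator = 1×4.68 + 7.2×125 + 0.47×24.1 = 916
Denominator = 1×115 + 7.2×21.5 + 0.47×92.9 = 313.5
Vm = 61.5 · log₁₀(2.9222) = 61.5 × (0.4657) = 28.64 mV

29 mV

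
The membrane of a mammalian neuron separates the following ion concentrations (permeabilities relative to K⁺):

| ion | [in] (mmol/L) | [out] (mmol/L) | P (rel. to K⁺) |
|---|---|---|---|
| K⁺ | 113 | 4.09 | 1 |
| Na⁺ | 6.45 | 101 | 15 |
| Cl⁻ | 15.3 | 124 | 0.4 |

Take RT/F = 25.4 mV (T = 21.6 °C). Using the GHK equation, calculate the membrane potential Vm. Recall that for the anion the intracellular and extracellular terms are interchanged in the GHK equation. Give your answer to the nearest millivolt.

45 mV

Vm = 25.4 · ln[(Σ P·[cation]ₒ + Σ P·[anion]ᵢ) / (Σ P·[cation]ᵢ + Σ P·[anion]ₒ)]
Numerator = 1×4.09 + 15×101 + 0.4×15.3 = 1525
Denominator = 1×113 + 15×6.45 + 0.4×124 = 259.4
Vm = 25.4 · ln(5.8809) = 25.4 × (1.7717) = 45.00 mV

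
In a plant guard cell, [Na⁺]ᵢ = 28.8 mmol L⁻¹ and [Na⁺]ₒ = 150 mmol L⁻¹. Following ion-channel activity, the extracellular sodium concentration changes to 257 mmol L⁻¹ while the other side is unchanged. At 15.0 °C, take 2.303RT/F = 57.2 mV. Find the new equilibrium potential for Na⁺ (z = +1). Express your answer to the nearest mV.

After the shift: [Na⁺]_out = 257, [Na⁺]_in = 28.8 mmol L⁻¹.
E_new = (57.2/1)·log₁₀(257/28.8) = 57.20 · (0.9505) = 54.37 mV

54 mV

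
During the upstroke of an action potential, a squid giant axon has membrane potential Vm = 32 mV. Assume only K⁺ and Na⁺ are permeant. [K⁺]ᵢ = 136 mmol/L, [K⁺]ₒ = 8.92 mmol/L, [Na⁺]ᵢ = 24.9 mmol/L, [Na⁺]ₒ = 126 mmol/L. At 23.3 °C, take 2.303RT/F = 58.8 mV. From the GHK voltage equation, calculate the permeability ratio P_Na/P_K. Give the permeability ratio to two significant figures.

12

Let α = P_Na/P_K. GHK: Vm = 58.8·log₁₀[(Kₒ + α·Naₒ)/(Kᵢ + α·Naᵢ)].
10^(Vm/58.8) = 10^(32.0/58.8) = 3.5012
So 3.5012·(Kᵢ + α·Naᵢ) = Kₒ + α·Naₒ → α = (3.5012·136.0 − 8.92) / (126.0 − 3.5012·24.9)
α = (476.2 − 8.92) / (126.0 − 87.18) = 467.2/38.82 = 12.04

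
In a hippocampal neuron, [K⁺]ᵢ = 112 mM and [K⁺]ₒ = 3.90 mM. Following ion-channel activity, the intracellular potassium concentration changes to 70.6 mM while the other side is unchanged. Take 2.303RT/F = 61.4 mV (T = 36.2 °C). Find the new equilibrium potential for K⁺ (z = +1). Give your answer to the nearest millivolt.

After the shift: [K⁺]_out = 3.90, [K⁺]_in = 70.6 mM.
E_new = (61.4/1)·log₁₀(3.90/70.6) = 61.40 · (-1.2577) = -77.23 mV

-77 mV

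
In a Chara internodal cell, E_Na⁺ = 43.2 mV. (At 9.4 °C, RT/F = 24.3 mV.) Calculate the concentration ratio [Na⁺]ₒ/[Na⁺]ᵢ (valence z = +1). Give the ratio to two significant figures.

5.9

ln([out]/[in]) = E·z/(24.3) = 43.2 × 1 / 24.3 = 1.7778
[out]/[in] = e^(1.7778) = 5.917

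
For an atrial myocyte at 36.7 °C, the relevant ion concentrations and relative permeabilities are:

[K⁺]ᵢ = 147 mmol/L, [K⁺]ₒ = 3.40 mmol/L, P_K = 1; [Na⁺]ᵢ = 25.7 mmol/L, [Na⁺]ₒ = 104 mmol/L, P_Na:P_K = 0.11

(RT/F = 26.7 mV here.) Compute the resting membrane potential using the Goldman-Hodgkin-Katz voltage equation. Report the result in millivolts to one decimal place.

Vm = 26.7 · ln[(Σ P·[cation]ₒ + Σ P·[anion]ᵢ) / (Σ P·[cation]ᵢ + Σ P·[anion]ₒ)]
Numerator = 1×3.40 + 0.11×104 = 14.84
Denominator = 1×147 + 0.11×25.7 = 149.8
Vm = 26.7 · ln(0.099048) = 26.7 × (-2.3122) = -61.73 mV

-61.7 mV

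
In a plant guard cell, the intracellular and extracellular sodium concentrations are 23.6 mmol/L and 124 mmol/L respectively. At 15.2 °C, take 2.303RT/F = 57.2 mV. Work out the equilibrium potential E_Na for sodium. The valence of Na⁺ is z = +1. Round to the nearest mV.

E = (57.2/z) · log₁₀([Na⁺]_out/[Na⁺]_in) with z = +1.
= (57.2/1) · log₁₀(124/23.6) = 57.20 · log₁₀(5.254)
= 57.20 · (0.7205) = 41.21 mV

41 mV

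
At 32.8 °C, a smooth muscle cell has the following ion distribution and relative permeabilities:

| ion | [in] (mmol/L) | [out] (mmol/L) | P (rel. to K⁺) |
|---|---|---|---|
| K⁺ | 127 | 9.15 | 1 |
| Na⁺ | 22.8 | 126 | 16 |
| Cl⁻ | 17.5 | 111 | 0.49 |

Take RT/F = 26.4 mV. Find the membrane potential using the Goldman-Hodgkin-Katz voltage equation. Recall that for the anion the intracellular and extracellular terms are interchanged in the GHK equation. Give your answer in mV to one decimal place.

Vm = 26.4 · ln[(Σ P·[cation]ₒ + Σ P·[anion]ᵢ) / (Σ P·[cation]ᵢ + Σ P·[anion]ₒ)]
Numerator = 1×9.15 + 16×126 + 0.49×17.5 = 2034
Denominator = 1×127 + 16×22.8 + 0.49×111 = 546.2
Vm = 26.4 · ln(3.7235) = 26.4 × (1.3147) = 34.71 mV

34.7 mV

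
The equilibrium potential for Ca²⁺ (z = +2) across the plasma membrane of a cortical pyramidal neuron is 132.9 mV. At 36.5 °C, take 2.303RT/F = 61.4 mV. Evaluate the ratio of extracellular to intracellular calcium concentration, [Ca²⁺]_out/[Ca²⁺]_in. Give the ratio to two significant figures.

21000

log₁₀([out]/[in]) = E·z/(61.4) = 132.9 × 2 / 61.4 = 4.3290
[out]/[in] = 10^(4.3290) = 2.133e+04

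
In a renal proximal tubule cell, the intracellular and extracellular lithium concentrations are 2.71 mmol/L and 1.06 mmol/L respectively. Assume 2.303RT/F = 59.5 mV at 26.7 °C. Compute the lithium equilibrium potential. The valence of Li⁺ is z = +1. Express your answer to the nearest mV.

-24 mV

E = (59.5/z) · log₁₀([Li⁺]_out/[Li⁺]_in) with z = +1.
= (59.5/1) · log₁₀(1.06/2.71) = 59.50 · log₁₀(0.3911)
= 59.50 · (-0.4077) = -24.26 mV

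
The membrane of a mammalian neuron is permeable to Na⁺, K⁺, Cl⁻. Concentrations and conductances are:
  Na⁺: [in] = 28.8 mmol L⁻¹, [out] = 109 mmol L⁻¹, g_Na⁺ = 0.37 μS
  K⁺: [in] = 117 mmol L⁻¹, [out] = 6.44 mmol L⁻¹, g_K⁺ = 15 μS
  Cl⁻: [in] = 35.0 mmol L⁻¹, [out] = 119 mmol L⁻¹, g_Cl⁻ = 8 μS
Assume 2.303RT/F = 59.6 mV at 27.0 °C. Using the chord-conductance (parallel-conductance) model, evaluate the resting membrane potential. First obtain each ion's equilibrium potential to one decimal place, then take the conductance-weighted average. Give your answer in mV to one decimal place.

E_Na⁺ = (59.6/1)·log₁₀(109/28.8) = 34.5 mV
E_K⁺ = (59.6/1)·log₁₀(6.44/117) = -75.1 mV
E_Cl⁻ = (59.6/-1)·log₁₀(119/35.0) = -31.7 mV
Vm = (Σ gᵢEᵢ)/(Σ gᵢ) = (0.37·34.5 + 15·-75.1 + 8·-31.7) / (0.37 + 15 + 8)
= -1367.34 / 23.37 = -58.51 mV

-58.5 mV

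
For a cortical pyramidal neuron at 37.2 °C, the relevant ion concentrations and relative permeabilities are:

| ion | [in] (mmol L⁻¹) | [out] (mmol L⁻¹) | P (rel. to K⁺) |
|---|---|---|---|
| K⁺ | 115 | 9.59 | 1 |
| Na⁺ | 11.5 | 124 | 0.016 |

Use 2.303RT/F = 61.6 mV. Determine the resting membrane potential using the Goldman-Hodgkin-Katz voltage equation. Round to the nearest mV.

Vm = 61.6 · log₁₀[(Σ P·[cation]ₒ + Σ P·[anion]ᵢ) / (Σ P·[cation]ᵢ + Σ P·[anion]ₒ)]
Numerator = 1×9.59 + 0.016×124 = 11.57
Denominator = 1×115 + 0.016×11.5 = 115.2
Vm = 61.6 · log₁₀(0.10048) = 61.6 × (-0.9979) = -61.47 mV

-61 mV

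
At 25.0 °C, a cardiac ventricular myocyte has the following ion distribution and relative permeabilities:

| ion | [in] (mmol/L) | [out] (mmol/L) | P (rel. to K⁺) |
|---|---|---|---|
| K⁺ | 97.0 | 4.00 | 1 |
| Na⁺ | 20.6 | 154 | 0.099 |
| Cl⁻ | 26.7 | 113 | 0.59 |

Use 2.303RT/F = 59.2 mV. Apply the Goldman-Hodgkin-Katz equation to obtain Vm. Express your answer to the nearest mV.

-40 mV

Vm = 59.2 · log₁₀[(Σ P·[cation]ₒ + Σ P·[anion]ᵢ) / (Σ P·[cation]ᵢ + Σ P·[anion]ₒ)]
Numerator = 1×4.00 + 0.099×154 + 0.59×26.7 = 35
Denominator = 1×97.0 + 0.099×20.6 + 0.59×113 = 165.7
Vm = 59.2 · log₁₀(0.21121) = 59.2 × (-0.6753) = -39.98 mV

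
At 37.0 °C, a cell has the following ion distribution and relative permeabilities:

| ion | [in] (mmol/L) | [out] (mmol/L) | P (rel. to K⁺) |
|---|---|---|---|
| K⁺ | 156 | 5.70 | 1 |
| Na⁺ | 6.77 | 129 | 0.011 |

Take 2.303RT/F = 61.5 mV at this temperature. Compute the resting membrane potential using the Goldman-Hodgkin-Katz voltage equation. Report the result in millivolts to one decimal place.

Vm = 61.5 · log₁₀[(Σ P·[cation]ₒ + Σ P·[anion]ᵢ) / (Σ P·[cation]ᵢ + Σ P·[anion]ₒ)]
Numerator = 1×5.70 + 0.011×129 = 7.119
Denominator = 1×156 + 0.011×6.77 = 156.1
Vm = 61.5 · log₁₀(0.045613) = 61.5 × (-1.3409) = -82.47 mV

-82.5 mV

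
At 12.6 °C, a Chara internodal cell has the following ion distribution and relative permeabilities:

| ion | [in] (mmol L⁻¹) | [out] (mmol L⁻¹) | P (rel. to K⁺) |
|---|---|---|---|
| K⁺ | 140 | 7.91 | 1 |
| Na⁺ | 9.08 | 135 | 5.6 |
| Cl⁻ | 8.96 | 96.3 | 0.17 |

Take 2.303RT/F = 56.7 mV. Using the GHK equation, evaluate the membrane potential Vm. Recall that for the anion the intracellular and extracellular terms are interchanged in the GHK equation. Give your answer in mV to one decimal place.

32.2 mV

Vm = 56.7 · log₁₀[(Σ P·[cation]ₒ + Σ P·[anion]ᵢ) / (Σ P·[cation]ᵢ + Σ P·[anion]ₒ)]
Numerator = 1×7.91 + 5.6×135 + 0.17×8.96 = 765.4
Denominator = 1×140 + 5.6×9.08 + 0.17×96.3 = 207.2
Vm = 56.7 · log₁₀(3.6938) = 56.7 × (0.5675) = 32.18 mV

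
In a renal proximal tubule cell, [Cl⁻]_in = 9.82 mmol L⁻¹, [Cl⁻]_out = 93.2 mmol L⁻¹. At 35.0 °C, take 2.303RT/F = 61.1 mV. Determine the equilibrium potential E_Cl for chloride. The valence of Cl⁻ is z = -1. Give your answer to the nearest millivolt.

E = (61.1/z) · log₁₀([Cl⁻]_out/[Cl⁻]_in) with z = -1.
For an anion, dividing by z = -1 reverses the sign.
= (61.1/-1) · log₁₀(93.2/9.82) = -61.10 · log₁₀(9.491)
= -61.10 · (0.9773) = -59.71 mV

-60 mV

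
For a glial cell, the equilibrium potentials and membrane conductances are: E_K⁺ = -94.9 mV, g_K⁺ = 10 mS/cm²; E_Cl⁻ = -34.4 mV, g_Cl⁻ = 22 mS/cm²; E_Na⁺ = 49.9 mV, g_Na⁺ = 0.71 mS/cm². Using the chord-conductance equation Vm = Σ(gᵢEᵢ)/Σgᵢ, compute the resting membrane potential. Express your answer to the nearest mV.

Σ gᵢEᵢ = 10·(-94.9) + 22·(-34.4) + 0.71·(49.9) = -1670.37
Σ gᵢ = 10 + 22 + 0.71 = 32.71
Vm = -1670.37 / 32.71 = -51.07 mV

-51 mV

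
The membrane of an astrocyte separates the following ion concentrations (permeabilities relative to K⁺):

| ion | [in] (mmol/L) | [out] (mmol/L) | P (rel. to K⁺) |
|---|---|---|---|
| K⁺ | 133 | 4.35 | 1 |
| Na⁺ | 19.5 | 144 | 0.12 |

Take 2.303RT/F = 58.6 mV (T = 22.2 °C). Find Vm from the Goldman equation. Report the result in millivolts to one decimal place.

-46.7 mV

Vm = 58.6 · log₁₀[(Σ P·[cation]ₒ + Σ P·[anion]ᵢ) / (Σ P·[cation]ᵢ + Σ P·[anion]ₒ)]
Numerator = 1×4.35 + 0.12×144 = 21.63
Denominator = 1×133 + 0.12×19.5 = 135.3
Vm = 58.6 · log₁₀(0.15982) = 58.6 × (-0.7964) = -46.67 mV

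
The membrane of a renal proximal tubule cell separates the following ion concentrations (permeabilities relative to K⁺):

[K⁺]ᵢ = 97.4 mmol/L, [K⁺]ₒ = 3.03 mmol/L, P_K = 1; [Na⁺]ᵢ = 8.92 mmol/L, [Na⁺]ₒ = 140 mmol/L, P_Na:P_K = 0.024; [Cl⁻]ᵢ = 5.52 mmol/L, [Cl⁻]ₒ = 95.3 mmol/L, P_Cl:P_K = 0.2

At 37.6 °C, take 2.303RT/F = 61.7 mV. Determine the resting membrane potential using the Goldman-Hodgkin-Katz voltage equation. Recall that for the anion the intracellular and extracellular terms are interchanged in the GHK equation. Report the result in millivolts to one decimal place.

Vm = 61.7 · log₁₀[(Σ P·[cation]ₒ + Σ P·[anion]ᵢ) / (Σ P·[cation]ᵢ + Σ P·[anion]ₒ)]
Numerator = 1×3.03 + 0.024×140 + 0.2×5.52 = 7.494
Denominator = 1×97.4 + 0.024×8.92 + 0.2×95.3 = 116.7
Vm = 61.7 · log₁₀(0.06423) = 61.7 × (-1.1923) = -73.56 mV

-73.6 mV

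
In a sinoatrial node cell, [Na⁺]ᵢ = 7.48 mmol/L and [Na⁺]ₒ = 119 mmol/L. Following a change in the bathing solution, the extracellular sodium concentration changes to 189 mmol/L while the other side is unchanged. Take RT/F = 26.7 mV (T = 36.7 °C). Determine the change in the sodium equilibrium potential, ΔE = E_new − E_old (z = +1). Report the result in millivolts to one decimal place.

E_old = (26.7/1)·ln(119/7.48) = 73.88 mV
E_new = (26.7/1)·ln(189/7.48) = 86.23 mV
ΔE = 86.23 − (73.88) = 12.35 mV

12.4 mV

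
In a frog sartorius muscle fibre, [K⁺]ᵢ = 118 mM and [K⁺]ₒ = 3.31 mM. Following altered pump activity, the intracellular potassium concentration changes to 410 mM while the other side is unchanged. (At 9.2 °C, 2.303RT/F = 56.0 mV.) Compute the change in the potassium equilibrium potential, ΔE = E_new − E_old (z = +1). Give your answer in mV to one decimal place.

E_old = (56.0/1)·log₁₀(3.31/118) = -86.92 mV
E_new = (56.0/1)·log₁₀(3.31/410) = -117.21 mV
ΔE = -117.21 − (-86.92) = -30.29 mV

-30.3 mV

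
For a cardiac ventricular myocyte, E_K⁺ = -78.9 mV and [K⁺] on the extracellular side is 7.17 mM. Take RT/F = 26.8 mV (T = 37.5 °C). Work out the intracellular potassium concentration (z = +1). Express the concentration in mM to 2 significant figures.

140 mM

Nernst: E = (26.8/1) · ln([out]/[in]), so ln([out]/[in]) = -78.9 × 1 / 26.8 = -2.9440.
[out]/[in] = e^(-2.9440) = 0.05265.
[in] = 7.17 / 0.05265 = 136.2 mM.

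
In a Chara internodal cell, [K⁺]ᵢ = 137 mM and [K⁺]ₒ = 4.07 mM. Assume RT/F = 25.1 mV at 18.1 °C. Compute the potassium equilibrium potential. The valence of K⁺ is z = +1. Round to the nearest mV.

E = (25.1/z) · ln([K⁺]_out/[K⁺]_in) with z = +1.
= (25.1/1) · ln(4.07/137) = 25.10 · ln(0.02971)
= 25.10 · (-3.5163) = -88.26 mV

-88 mV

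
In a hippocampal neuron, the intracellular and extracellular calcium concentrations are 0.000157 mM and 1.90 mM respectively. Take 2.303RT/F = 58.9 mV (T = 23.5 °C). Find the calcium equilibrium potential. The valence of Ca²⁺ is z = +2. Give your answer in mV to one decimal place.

120.2 mV

E = (58.9/z) · log₁₀([Ca²⁺]_out/[Ca²⁺]_in) with z = +2.
= (58.9/2) · log₁₀(1.90/0.000157) = 29.45 · log₁₀(1.21e+04)
= 29.45 · (4.0829) = 120.24 mV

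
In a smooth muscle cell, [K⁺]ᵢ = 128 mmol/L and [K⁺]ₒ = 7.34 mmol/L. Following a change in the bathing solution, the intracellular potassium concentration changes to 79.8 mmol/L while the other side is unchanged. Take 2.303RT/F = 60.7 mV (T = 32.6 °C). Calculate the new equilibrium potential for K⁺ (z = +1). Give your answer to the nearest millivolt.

-63 mV

After the shift: [K⁺]_out = 7.34, [K⁺]_in = 79.8 mmol/L.
E_new = (60.7/1)·log₁₀(7.34/79.8) = 60.70 · (-1.0363) = -62.90 mV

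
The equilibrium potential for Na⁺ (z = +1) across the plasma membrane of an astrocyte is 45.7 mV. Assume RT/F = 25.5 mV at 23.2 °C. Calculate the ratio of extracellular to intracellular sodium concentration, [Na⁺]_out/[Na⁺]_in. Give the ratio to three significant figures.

6.00

ln([out]/[in]) = E·z/(25.5) = 45.7 × 1 / 25.5 = 1.7922
[out]/[in] = e^(1.7922) = 6.002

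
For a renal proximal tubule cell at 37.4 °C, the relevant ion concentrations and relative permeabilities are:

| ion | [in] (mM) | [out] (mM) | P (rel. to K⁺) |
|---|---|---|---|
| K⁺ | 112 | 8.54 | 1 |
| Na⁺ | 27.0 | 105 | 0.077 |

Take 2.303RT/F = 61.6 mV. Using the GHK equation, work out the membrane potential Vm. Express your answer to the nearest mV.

Vm = 61.6 · log₁₀[(Σ P·[cation]ₒ + Σ P·[anion]ᵢ) / (Σ P·[cation]ᵢ + Σ P·[anion]ₒ)]
Numerator = 1×8.54 + 0.077×105 = 16.62
Denominator = 1×112 + 0.077×27.0 = 114.1
Vm = 61.6 · log₁₀(0.14573) = 61.6 × (-0.8364) = -51.52 mV

-52 mV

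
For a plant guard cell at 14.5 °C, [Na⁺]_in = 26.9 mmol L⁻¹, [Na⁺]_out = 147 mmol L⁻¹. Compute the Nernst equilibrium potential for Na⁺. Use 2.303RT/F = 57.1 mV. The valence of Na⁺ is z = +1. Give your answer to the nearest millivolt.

E = (57.1/z) · log₁₀([Na⁺]_out/[Na⁺]_in) with z = +1.
= (57.1/1) · log₁₀(147/26.9) = 57.10 · log₁₀(5.465)
= 57.10 · (0.7376) = 42.11 mV

42 mV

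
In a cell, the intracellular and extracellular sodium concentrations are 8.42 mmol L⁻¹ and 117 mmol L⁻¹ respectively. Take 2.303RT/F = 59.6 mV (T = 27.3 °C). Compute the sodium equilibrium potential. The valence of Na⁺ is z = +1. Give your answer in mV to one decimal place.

68.1 mV

E = (59.6/z) · log₁₀([Na⁺]_out/[Na⁺]_in) with z = +1.
= (59.6/1) · log₁₀(117/8.42) = 59.60 · log₁₀(13.9)
= 59.60 · (1.1429) = 68.12 mV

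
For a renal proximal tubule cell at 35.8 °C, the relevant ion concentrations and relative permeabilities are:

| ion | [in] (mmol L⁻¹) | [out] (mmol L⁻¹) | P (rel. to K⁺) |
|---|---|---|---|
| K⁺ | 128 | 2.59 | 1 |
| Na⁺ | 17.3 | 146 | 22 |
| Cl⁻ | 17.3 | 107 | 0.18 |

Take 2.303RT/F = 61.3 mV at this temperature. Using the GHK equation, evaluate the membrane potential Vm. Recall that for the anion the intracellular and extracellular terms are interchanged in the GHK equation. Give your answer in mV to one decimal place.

48.1 mV

Vm = 61.3 · log₁₀[(Σ P·[cation]ₒ + Σ P·[anion]ᵢ) / (Σ P·[cation]ᵢ + Σ P·[anion]ₒ)]
Numerator = 1×2.59 + 22×146 + 0.18×17.3 = 3218
Denominator = 1×128 + 22×17.3 + 0.18×107 = 527.9
Vm = 61.3 · log₁₀(6.0958) = 61.3 × (0.7850) = 48.12 mV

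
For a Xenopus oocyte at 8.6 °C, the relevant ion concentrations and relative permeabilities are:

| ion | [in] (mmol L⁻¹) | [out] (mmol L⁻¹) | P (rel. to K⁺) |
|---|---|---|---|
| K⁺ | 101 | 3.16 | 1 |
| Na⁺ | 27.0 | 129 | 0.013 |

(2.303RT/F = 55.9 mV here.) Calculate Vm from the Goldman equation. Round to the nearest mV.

Vm = 55.9 · log₁₀[(Σ P·[cation]ₒ + Σ P·[anion]ᵢ) / (Σ P·[cation]ᵢ + Σ P·[anion]ₒ)]
Numerator = 1×3.16 + 0.013×129 = 4.837
Denominator = 1×101 + 0.013×27.0 = 101.4
Vm = 55.9 · log₁₀(0.047725) = 55.9 × (-1.3213) = -73.86 mV

-74 mV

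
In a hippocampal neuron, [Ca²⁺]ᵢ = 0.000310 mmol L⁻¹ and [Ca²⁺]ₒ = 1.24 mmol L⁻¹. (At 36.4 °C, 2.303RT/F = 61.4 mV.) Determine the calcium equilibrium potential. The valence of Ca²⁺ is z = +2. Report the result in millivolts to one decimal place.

E = (61.4/z) · log₁₀([Ca²⁺]_out/[Ca²⁺]_in) with z = +2.
= (61.4/2) · log₁₀(1.24/0.000310) = 30.70 · log₁₀(4000)
= 30.70 · (3.6021) = 110.58 mV

110.6 mV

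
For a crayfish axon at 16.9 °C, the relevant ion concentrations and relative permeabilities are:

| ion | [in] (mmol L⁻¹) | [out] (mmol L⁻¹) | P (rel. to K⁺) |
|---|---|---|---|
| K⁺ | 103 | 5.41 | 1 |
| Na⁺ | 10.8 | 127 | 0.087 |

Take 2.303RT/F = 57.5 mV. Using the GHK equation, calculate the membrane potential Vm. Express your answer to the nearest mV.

-46 mV

Vm = 57.5 · log₁₀[(Σ P·[cation]ₒ + Σ P·[anion]ᵢ) / (Σ P·[cation]ᵢ + Σ P·[anion]ₒ)]
Numerator = 1×5.41 + 0.087×127 = 16.46
Denominator = 1×103 + 0.087×10.8 = 103.9
Vm = 57.5 · log₁₀(0.15835) = 57.5 × (-0.8004) = -46.02 mV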